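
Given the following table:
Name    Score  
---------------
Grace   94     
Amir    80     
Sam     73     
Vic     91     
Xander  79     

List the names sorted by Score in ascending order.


Sorting by Score (ascending):
  Sam: 73
  Xander: 79
  Amir: 80
  Vic: 91
  Grace: 94


ANSWER: Sam, Xander, Amir, Vic, Grace


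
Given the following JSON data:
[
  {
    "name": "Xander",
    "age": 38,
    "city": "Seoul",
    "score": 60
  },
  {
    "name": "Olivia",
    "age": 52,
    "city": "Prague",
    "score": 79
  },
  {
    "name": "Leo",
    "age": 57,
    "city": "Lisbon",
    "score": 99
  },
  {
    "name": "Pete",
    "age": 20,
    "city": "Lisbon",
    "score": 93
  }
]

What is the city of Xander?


Looking up record where name = Xander
Record index: 0
Field 'city' = Seoul

ANSWER: Seoul


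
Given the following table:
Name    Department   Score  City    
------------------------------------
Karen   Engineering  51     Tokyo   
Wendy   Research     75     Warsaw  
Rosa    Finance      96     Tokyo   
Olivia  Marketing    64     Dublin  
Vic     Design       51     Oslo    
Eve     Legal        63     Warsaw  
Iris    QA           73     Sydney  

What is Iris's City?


Row 7: Iris
City = Sydney

ANSWER: Sydney


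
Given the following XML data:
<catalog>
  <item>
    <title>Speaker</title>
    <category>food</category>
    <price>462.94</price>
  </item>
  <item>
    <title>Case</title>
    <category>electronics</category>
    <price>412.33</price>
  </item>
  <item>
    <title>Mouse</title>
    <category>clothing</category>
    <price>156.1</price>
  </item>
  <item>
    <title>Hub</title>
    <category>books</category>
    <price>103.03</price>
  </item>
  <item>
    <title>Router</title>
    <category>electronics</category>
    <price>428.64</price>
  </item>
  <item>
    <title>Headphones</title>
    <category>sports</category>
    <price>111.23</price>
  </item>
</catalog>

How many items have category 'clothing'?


Scanning <item> elements for <category>clothing</category>:
  Item 3: Mouse -> MATCH
Count: 1

ANSWER: 1


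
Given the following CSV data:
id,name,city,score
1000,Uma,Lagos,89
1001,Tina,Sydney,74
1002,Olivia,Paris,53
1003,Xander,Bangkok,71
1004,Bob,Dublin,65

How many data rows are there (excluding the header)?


Counting rows (excluding header):
Header: id,name,city,score
Data rows: 5

ANSWER: 5


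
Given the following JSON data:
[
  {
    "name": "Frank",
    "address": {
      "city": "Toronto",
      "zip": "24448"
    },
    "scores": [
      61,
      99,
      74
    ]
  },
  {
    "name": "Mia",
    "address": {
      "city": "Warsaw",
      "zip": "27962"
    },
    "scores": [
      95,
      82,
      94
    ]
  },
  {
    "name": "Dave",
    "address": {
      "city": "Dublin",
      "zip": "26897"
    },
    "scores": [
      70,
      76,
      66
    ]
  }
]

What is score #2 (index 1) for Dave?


Path: records[2].scores[1]
Value: 76

ANSWER: 76


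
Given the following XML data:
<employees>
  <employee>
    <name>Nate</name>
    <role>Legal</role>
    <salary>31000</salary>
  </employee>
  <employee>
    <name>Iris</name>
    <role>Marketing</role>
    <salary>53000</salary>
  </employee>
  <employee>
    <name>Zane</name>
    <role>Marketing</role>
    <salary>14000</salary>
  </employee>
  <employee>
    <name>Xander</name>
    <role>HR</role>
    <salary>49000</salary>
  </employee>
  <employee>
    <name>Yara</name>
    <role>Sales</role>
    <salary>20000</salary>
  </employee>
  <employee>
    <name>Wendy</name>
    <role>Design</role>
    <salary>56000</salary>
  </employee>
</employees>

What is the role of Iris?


Searching for <employee> with <name>Iris</name>
Found at position 2
<role>Marketing</role>

ANSWER: Marketing


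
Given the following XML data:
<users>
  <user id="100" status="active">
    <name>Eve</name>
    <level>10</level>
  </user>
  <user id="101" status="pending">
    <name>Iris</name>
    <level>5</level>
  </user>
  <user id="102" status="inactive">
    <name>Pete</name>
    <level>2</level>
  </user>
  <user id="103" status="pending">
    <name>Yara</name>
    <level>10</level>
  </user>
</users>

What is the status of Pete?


Finding user with name = Pete
user id="102" status="inactive"

ANSWER: inactive


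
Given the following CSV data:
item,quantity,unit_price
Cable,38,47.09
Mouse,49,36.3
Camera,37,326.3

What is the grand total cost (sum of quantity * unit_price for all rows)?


Computing row totals:
  Cable: 38 * 47.09 = 1789.42
  Mouse: 49 * 36.3 = 1778.7
  Camera: 37 * 326.3 = 12073.1
Grand total = 1789.42 + 1778.7 + 12073.1 = 15641.22

ANSWER: 15641.22


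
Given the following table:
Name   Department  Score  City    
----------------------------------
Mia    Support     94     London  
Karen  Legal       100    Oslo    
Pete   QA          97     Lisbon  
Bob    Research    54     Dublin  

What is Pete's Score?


Row 3: Pete
Score = 97

ANSWER: 97


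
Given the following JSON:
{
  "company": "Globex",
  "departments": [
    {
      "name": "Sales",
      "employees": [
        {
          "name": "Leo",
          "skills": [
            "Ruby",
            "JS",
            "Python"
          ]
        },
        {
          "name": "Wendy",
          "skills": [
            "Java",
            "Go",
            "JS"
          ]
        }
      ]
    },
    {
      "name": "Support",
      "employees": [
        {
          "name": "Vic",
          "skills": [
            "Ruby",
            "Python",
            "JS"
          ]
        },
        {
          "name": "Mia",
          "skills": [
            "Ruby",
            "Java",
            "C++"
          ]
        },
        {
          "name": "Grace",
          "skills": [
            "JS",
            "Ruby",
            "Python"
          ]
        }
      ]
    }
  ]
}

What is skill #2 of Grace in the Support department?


Path: departments[1].employees[2].skills[1]
Value: Ruby

ANSWER: Ruby


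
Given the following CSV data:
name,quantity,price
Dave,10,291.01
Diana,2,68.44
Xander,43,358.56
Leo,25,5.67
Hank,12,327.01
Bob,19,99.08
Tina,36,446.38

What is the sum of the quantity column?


Values in 'quantity' column:
  Row 1: 10
  Row 2: 2
  Row 3: 43
  Row 4: 25
  Row 5: 12
  Row 6: 19
  Row 7: 36
Sum = 10 + 2 + 43 + 25 + 12 + 19 + 36 = 147

ANSWER: 147


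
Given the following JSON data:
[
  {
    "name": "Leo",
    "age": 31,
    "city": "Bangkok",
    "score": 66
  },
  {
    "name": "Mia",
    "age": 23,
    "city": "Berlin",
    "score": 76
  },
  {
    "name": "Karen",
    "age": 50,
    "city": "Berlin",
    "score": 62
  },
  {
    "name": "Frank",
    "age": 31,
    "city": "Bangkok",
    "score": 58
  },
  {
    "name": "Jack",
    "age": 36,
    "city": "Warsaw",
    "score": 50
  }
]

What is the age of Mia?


Looking up record where name = Mia
Record index: 1
Field 'age' = 23

ANSWER: 23


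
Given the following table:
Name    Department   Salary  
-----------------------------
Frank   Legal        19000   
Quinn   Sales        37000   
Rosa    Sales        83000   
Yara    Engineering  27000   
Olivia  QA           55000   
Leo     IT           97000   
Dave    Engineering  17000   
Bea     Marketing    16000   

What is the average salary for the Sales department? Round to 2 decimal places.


Sales department members:
  Quinn: 37000
  Rosa: 83000
Sum = 120000
Count = 2
Average = 120000 / 2 = 60000.00

ANSWER: 60000.00


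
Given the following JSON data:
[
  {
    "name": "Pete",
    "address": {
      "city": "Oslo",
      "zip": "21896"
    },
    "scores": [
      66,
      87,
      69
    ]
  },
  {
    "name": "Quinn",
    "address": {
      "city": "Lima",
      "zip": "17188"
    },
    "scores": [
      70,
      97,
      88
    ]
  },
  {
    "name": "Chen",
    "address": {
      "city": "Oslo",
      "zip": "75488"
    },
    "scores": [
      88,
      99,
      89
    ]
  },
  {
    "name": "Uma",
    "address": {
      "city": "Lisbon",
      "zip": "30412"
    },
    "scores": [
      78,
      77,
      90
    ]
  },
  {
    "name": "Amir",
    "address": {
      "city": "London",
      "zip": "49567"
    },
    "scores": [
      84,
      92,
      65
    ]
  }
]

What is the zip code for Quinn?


Path: records[1].address.zip
Value: 17188

ANSWER: 17188


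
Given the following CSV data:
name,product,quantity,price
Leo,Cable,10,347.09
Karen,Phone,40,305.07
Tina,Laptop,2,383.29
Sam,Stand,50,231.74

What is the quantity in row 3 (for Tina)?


Row 3: Tina
Column 'quantity' = 2

ANSWER: 2


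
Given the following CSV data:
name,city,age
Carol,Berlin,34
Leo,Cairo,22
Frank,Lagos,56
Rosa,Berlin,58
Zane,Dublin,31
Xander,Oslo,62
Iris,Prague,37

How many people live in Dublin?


Scanning city column for 'Dublin':
  Row 5: Zane -> MATCH
Total matches: 1

ANSWER: 1


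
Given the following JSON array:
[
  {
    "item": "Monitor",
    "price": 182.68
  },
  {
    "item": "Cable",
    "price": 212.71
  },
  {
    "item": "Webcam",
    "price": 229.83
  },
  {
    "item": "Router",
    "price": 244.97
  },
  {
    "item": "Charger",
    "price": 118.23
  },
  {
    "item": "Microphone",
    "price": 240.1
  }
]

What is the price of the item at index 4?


Array index 4 -> Charger
price = 118.23

ANSWER: 118.23


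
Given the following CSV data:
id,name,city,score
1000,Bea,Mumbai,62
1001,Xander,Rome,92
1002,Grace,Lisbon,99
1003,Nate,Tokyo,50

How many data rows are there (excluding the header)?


Counting rows (excluding header):
Header: id,name,city,score
Data rows: 4

ANSWER: 4


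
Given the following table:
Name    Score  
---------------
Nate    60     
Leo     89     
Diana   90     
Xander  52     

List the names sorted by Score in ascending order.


Sorting by Score (ascending):
  Xander: 52
  Nate: 60
  Leo: 89
  Diana: 90


ANSWER: Xander, Nate, Leo, Diana


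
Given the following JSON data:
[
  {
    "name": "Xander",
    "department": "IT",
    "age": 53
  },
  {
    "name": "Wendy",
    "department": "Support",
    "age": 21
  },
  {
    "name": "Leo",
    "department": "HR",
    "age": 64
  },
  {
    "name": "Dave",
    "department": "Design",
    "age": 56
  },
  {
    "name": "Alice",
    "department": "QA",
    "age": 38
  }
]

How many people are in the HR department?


Scanning records for department = HR
  Record 2: Leo
Count: 1

ANSWER: 1


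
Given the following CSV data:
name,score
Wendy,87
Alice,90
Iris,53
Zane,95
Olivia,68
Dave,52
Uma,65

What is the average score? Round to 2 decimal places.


Scores: 87, 90, 53, 95, 68, 52, 65
Sum = 510
Count = 7
Average = 510 / 7 = 72.86

ANSWER: 72.86


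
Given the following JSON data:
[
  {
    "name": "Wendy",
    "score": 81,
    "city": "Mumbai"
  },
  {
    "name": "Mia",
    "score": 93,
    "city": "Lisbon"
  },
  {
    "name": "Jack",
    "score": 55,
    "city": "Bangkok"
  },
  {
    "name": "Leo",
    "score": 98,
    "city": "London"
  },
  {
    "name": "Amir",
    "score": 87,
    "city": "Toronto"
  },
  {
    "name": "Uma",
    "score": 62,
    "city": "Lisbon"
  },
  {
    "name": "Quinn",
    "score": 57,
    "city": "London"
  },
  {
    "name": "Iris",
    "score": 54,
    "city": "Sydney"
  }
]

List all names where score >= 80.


Filtering records where score >= 80:
  Wendy (score=81) -> YES
  Mia (score=93) -> YES
  Jack (score=55) -> no
  Leo (score=98) -> YES
  Amir (score=87) -> YES
  Uma (score=62) -> no
  Quinn (score=57) -> no
  Iris (score=54) -> no


ANSWER: Wendy, Mia, Leo, Amir


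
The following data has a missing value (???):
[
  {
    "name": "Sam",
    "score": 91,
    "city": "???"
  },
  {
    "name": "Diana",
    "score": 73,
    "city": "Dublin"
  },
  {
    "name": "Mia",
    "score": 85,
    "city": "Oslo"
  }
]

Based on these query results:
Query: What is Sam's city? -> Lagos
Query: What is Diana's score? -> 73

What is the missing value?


The missing value is Sam's city
From query: Sam's city = Lagos

ANSWER: Lagos


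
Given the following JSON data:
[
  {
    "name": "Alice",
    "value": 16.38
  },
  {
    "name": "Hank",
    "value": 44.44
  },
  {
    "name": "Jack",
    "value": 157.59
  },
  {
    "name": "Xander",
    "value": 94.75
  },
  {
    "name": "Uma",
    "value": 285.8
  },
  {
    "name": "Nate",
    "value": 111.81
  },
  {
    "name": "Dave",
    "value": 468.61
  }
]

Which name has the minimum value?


Comparing values:
  Alice: 16.38
  Hank: 44.44
  Jack: 157.59
  Xander: 94.75
  Uma: 285.8
  Nate: 111.81
  Dave: 468.61
Minimum: Alice (16.38)

ANSWER: Alice


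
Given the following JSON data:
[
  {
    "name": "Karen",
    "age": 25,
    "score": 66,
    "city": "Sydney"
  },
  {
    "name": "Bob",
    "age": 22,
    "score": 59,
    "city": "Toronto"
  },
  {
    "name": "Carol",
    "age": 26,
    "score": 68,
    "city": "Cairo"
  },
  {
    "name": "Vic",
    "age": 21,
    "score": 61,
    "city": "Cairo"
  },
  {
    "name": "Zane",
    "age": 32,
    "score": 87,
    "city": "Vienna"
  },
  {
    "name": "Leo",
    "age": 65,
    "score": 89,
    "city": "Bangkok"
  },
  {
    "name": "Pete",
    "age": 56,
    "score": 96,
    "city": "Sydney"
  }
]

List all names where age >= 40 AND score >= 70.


Checking both conditions:
  Karen (age=25, score=66) -> no
  Bob (age=22, score=59) -> no
  Carol (age=26, score=68) -> no
  Vic (age=21, score=61) -> no
  Zane (age=32, score=87) -> no
  Leo (age=65, score=89) -> YES
  Pete (age=56, score=96) -> YES


ANSWER: Leo, Pete


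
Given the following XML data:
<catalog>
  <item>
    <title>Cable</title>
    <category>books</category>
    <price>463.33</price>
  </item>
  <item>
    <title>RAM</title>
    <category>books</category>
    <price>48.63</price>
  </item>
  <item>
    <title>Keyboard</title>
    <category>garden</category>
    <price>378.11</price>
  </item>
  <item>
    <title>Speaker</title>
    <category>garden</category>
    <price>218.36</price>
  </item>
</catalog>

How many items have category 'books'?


Scanning <item> elements for <category>books</category>:
  Item 1: Cable -> MATCH
  Item 2: RAM -> MATCH
Count: 2

ANSWER: 2


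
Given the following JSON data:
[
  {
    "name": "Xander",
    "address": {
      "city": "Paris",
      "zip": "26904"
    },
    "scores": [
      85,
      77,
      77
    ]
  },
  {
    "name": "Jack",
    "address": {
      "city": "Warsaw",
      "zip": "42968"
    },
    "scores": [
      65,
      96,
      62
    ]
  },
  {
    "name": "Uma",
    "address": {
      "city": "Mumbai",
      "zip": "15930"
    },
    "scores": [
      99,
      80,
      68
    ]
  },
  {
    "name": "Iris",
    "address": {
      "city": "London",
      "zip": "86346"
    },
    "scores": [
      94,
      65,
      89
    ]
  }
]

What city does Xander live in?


Path: records[0].address.city
Value: Paris

ANSWER: Paris


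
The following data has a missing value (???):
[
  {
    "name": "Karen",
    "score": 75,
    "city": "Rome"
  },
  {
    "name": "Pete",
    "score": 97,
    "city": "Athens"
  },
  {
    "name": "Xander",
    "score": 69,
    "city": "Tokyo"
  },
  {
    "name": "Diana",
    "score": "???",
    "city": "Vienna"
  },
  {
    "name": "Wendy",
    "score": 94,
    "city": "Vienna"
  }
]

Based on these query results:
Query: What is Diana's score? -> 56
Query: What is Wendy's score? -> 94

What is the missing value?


The missing value is Diana's score
From query: Diana's score = 56

ANSWER: 56


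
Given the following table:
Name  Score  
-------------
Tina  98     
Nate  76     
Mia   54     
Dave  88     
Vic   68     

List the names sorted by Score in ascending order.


Sorting by Score (ascending):
  Mia: 54
  Vic: 68
  Nate: 76
  Dave: 88
  Tina: 98


ANSWER: Mia, Vic, Nate, Dave, Tina


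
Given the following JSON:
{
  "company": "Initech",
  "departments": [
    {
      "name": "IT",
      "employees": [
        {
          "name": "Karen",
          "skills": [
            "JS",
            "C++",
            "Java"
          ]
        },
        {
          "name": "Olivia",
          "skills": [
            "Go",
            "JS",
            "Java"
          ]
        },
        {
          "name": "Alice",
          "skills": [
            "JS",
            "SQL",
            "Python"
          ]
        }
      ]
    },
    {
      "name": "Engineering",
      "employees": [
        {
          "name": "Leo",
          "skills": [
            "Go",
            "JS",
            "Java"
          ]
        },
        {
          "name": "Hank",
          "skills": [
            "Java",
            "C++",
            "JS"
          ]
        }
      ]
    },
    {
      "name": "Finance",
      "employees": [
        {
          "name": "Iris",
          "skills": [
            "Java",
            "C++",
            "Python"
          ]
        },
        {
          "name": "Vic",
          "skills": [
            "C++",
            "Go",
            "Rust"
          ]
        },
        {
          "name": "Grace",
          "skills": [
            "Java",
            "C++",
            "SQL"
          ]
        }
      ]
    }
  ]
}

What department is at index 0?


Path: departments[0].name
Value: IT

ANSWER: IT


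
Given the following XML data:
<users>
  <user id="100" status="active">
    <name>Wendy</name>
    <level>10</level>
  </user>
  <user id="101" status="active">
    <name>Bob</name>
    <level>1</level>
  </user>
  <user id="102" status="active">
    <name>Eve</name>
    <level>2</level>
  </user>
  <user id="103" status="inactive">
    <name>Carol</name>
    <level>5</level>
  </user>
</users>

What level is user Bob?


Finding user: Bob
<level>1</level>

ANSWER: 1


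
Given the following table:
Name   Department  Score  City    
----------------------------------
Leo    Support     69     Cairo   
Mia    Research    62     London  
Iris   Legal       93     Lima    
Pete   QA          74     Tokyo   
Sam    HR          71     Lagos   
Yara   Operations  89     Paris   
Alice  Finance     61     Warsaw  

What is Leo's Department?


Row 1: Leo
Department = Support

ANSWER: Support


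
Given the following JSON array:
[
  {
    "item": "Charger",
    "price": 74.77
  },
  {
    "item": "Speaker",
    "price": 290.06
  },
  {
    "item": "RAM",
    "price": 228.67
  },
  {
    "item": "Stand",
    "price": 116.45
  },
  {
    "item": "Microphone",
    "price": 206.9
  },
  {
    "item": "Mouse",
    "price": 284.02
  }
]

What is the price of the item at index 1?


Array index 1 -> Speaker
price = 290.06

ANSWER: 290.06


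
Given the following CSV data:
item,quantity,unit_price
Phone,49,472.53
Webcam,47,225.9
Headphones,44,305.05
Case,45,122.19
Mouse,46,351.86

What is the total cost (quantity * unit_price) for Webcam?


Row: Webcam
quantity = 47
unit_price = 225.9
total = 47 * 225.9 = 10617.3

ANSWER: 10617.3


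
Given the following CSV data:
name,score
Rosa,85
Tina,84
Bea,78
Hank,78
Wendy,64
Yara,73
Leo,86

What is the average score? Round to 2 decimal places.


Scores: 85, 84, 78, 78, 64, 73, 86
Sum = 548
Count = 7
Average = 548 / 7 = 78.29

ANSWER: 78.29


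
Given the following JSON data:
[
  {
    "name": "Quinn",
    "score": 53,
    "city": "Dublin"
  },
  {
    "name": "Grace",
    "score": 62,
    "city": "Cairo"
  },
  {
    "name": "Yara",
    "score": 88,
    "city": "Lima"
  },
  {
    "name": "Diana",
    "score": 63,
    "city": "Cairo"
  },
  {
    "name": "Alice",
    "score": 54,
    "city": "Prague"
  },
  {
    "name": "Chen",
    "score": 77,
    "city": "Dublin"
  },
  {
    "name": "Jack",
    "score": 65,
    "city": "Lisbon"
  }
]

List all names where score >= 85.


Filtering records where score >= 85:
  Quinn (score=53) -> no
  Grace (score=62) -> no
  Yara (score=88) -> YES
  Diana (score=63) -> no
  Alice (score=54) -> no
  Chen (score=77) -> no
  Jack (score=65) -> no


ANSWER: Yara


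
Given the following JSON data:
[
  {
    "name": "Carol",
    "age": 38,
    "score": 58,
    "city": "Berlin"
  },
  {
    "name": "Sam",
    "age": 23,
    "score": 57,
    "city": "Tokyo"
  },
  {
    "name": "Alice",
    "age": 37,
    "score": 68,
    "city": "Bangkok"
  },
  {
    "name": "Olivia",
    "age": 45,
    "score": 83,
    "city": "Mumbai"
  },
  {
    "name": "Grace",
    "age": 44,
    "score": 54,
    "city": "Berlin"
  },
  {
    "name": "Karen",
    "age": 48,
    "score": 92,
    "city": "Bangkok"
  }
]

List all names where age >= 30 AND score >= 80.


Checking both conditions:
  Carol (age=38, score=58) -> no
  Sam (age=23, score=57) -> no
  Alice (age=37, score=68) -> no
  Olivia (age=45, score=83) -> YES
  Grace (age=44, score=54) -> no
  Karen (age=48, score=92) -> YES


ANSWER: Olivia, Karen


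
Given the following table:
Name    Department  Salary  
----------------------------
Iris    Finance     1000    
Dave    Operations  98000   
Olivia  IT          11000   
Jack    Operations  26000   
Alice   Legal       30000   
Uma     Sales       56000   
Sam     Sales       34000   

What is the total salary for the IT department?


IT department members:
  Olivia: 11000
Total = 11000 = 11000

ANSWER: 11000


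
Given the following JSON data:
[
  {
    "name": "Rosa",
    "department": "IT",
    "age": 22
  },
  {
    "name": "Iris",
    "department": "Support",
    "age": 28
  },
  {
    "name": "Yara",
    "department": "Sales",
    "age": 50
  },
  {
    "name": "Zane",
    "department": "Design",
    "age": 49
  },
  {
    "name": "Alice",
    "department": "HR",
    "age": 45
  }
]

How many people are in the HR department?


Scanning records for department = HR
  Record 4: Alice
Count: 1

ANSWER: 1


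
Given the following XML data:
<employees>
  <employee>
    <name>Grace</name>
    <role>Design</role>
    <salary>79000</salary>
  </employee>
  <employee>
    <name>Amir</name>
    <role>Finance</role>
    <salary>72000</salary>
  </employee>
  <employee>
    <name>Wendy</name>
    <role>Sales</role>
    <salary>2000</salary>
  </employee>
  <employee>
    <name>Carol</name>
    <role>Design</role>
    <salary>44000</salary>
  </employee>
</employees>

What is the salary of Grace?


Searching for <employee> with <name>Grace</name>
Found at position 1
<salary>79000</salary>

ANSWER: 79000


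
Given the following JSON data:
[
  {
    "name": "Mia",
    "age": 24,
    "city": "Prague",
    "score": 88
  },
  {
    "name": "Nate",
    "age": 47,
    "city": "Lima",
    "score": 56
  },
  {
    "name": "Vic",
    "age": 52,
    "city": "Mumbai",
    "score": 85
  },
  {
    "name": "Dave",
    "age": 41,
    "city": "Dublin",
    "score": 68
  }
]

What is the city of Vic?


Looking up record where name = Vic
Record index: 2
Field 'city' = Mumbai

ANSWER: Mumbai


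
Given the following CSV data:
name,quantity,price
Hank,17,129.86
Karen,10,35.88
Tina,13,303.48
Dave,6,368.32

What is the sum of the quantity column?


Values in 'quantity' column:
  Row 1: 17
  Row 2: 10
  Row 3: 13
  Row 4: 6
Sum = 17 + 10 + 13 + 6 = 46

ANSWER: 46


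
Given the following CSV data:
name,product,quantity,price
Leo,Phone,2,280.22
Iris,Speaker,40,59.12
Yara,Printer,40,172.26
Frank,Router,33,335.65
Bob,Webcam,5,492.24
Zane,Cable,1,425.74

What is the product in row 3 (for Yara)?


Row 3: Yara
Column 'product' = Printer

ANSWER: Printer


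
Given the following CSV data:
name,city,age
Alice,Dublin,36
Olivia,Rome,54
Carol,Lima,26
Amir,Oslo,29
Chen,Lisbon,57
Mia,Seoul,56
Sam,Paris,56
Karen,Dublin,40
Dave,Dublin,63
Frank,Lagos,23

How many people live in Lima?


Scanning city column for 'Lima':
  Row 3: Carol -> MATCH
Total matches: 1

ANSWER: 1


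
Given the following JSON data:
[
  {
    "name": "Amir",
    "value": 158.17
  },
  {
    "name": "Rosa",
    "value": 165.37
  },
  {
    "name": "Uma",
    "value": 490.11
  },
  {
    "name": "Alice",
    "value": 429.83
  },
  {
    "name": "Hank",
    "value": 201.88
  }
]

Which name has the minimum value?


Comparing values:
  Amir: 158.17
  Rosa: 165.37
  Uma: 490.11
  Alice: 429.83
  Hank: 201.88
Minimum: Amir (158.17)

ANSWER: Amir


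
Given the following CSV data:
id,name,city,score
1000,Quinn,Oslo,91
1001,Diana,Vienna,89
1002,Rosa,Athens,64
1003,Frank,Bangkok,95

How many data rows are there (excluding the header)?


Counting rows (excluding header):
Header: id,name,city,score
Data rows: 4

ANSWER: 4


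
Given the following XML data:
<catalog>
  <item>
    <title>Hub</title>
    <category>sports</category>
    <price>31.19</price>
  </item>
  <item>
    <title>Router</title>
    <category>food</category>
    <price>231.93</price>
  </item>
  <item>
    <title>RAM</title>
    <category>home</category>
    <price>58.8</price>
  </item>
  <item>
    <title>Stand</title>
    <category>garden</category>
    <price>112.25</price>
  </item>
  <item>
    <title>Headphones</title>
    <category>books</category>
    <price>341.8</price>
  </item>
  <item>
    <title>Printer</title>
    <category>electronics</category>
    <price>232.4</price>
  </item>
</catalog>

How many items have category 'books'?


Scanning <item> elements for <category>books</category>:
  Item 5: Headphones -> MATCH
Count: 1

ANSWER: 1


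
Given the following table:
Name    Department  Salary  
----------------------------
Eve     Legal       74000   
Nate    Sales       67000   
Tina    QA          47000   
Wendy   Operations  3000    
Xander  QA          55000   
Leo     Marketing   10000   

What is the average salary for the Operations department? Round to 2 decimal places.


Operations department members:
  Wendy: 3000
Sum = 3000
Count = 1
Average = 3000 / 1 = 3000.00

ANSWER: 3000.00


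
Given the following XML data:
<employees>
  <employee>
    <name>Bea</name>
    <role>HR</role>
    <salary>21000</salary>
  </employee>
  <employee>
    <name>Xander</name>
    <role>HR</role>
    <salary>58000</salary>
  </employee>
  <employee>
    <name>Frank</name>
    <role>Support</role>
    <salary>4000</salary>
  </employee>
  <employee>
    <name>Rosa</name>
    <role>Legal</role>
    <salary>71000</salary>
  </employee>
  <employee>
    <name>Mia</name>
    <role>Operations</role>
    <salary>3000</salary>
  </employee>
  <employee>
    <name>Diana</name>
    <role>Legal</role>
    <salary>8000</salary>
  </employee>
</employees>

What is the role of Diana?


Searching for <employee> with <name>Diana</name>
Found at position 6
<role>Legal</role>

ANSWER: Legal


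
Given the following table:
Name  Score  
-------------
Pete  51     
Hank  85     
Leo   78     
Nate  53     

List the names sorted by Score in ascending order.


Sorting by Score (ascending):
  Pete: 51
  Nate: 53
  Leo: 78
  Hank: 85


ANSWER: Pete, Nate, Leo, Hank


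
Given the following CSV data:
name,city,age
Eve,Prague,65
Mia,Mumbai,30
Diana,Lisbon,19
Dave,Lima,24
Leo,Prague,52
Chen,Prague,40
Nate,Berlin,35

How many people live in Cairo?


Scanning city column for 'Cairo':
Total matches: 0

ANSWER: 0


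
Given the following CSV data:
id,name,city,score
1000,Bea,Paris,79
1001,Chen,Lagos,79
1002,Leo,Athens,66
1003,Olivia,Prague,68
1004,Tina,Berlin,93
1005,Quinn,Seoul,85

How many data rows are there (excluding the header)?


Counting rows (excluding header):
Header: id,name,city,score
Data rows: 6

ANSWER: 6


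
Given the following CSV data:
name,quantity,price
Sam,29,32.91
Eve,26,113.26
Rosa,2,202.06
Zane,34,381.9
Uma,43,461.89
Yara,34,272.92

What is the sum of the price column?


Values in 'price' column:
  Row 1: 32.91
  Row 2: 113.26
  Row 3: 202.06
  Row 4: 381.9
  Row 5: 461.89
  Row 6: 272.92
Sum = 32.91 + 113.26 + 202.06 + 381.9 + 461.89 + 272.92 = 1464.94

ANSWER: 1464.94


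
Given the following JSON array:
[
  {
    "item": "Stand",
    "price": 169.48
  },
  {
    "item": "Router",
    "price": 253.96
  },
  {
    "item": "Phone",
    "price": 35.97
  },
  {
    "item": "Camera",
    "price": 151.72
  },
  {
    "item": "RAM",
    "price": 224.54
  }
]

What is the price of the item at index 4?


Array index 4 -> RAM
price = 224.54

ANSWER: 224.54


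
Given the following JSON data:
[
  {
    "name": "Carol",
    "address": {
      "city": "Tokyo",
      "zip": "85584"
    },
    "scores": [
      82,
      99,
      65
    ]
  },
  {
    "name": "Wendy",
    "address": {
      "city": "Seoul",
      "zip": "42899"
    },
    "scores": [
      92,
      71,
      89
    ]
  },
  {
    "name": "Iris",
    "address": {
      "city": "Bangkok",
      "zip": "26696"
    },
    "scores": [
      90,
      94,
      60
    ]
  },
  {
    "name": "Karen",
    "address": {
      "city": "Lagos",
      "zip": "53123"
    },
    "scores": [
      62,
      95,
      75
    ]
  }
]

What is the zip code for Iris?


Path: records[2].address.zip
Value: 26696

ANSWER: 26696


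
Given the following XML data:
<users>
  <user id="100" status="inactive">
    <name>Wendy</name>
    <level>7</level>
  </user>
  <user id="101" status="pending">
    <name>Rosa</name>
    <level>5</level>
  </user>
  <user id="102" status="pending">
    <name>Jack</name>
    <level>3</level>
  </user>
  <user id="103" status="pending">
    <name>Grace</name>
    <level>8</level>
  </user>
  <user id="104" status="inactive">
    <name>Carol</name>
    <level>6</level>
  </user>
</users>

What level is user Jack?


Finding user: Jack
<level>3</level>

ANSWER: 3


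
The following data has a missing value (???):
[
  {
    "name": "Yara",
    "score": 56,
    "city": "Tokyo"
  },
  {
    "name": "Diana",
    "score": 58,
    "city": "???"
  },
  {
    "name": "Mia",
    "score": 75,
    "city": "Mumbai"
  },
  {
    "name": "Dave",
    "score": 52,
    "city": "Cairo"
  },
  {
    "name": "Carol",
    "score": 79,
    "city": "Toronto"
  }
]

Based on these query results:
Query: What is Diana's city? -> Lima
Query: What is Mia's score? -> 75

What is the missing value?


The missing value is Diana's city
From query: Diana's city = Lima

ANSWER: Lima


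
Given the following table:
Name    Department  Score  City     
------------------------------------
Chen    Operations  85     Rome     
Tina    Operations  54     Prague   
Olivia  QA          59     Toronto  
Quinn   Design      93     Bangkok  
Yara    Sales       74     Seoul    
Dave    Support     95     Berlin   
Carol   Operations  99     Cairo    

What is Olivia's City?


Row 3: Olivia
City = Toronto

ANSWER: Toronto


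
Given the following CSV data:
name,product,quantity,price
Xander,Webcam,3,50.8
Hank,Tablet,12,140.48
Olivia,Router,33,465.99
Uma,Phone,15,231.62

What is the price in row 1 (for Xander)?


Row 1: Xander
Column 'price' = 50.8

ANSWER: 50.8


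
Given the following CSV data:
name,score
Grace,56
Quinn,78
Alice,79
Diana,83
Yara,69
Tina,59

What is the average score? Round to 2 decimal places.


Scores: 56, 78, 79, 83, 69, 59
Sum = 424
Count = 6
Average = 424 / 6 = 70.67

ANSWER: 70.67


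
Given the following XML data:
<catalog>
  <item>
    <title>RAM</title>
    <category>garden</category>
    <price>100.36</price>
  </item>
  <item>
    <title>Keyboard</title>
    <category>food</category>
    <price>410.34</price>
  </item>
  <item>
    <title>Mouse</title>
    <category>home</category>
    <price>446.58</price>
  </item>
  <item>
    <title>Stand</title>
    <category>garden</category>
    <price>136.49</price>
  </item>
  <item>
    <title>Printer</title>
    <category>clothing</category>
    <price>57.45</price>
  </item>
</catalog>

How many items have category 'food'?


Scanning <item> elements for <category>food</category>:
  Item 2: Keyboard -> MATCH
Count: 1

ANSWER: 1


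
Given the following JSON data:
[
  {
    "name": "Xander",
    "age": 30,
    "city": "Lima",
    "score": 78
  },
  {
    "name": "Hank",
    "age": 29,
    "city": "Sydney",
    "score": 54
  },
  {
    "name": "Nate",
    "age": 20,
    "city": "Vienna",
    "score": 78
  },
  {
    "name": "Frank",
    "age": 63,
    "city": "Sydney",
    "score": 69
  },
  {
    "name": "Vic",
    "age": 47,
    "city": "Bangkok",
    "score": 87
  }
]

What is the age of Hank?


Looking up record where name = Hank
Record index: 1
Field 'age' = 29

ANSWER: 29


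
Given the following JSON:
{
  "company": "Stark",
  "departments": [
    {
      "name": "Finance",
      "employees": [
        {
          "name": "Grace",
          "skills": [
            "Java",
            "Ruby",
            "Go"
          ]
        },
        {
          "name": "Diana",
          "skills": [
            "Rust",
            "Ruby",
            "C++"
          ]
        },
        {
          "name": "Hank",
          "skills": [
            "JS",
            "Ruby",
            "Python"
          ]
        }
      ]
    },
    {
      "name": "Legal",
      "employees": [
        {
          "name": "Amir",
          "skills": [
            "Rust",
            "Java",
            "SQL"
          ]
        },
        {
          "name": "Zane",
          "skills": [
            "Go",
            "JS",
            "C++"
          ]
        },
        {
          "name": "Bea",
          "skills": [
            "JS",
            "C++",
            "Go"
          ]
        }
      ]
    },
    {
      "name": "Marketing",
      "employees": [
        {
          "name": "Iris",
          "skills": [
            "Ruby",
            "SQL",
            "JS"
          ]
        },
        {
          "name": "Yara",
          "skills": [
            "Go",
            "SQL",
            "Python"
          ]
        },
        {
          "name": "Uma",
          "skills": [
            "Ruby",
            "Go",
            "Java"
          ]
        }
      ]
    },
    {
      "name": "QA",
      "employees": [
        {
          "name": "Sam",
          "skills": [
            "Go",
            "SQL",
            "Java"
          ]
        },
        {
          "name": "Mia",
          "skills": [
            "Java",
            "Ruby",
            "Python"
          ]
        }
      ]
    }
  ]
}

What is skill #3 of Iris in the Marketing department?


Path: departments[2].employees[0].skills[2]
Value: JS

ANSWER: JS


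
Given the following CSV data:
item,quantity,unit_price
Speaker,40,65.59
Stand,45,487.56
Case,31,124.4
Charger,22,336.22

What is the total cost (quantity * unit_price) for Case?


Row: Case
quantity = 31
unit_price = 124.4
total = 31 * 124.4 = 3856.4

ANSWER: 3856.4


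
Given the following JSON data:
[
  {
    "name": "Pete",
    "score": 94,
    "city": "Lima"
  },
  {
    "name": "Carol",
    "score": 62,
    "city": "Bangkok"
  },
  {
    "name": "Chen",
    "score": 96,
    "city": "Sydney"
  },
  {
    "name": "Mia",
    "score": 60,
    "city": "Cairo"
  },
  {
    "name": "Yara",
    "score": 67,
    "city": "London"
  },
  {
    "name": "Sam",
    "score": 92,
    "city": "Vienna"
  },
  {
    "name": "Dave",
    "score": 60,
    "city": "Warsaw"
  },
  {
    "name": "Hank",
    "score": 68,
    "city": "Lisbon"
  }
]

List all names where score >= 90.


Filtering records where score >= 90:
  Pete (score=94) -> YES
  Carol (score=62) -> no
  Chen (score=96) -> YES
  Mia (score=60) -> no
  Yara (score=67) -> no
  Sam (score=92) -> YES
  Dave (score=60) -> no
  Hank (score=68) -> no


ANSWER: Pete, Chen, Sam


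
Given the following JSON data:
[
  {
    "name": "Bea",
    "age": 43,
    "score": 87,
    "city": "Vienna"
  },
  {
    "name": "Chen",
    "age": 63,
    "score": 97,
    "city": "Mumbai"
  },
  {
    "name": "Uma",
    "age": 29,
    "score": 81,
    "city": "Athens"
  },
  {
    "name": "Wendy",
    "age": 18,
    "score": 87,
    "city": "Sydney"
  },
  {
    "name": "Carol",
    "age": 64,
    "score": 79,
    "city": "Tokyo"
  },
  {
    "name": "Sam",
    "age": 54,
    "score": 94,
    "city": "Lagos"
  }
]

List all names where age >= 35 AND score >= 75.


Checking both conditions:
  Bea (age=43, score=87) -> YES
  Chen (age=63, score=97) -> YES
  Uma (age=29, score=81) -> no
  Wendy (age=18, score=87) -> no
  Carol (age=64, score=79) -> YES
  Sam (age=54, score=94) -> YES


ANSWER: Bea, Chen, Carol, Sam


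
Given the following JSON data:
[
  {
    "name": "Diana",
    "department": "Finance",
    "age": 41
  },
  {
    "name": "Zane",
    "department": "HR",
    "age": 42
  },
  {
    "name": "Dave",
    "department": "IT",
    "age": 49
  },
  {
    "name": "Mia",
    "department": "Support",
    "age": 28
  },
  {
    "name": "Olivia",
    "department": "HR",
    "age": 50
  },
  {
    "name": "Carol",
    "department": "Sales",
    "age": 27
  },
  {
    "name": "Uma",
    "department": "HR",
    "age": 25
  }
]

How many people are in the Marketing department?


Scanning records for department = Marketing
  No matches found
Count: 0

ANSWER: 0


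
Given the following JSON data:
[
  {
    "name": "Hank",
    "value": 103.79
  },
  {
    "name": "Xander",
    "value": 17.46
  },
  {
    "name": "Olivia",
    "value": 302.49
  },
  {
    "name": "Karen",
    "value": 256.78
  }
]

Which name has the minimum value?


Comparing values:
  Hank: 103.79
  Xander: 17.46
  Olivia: 302.49
  Karen: 256.78
Minimum: Xander (17.46)

ANSWER: Xander


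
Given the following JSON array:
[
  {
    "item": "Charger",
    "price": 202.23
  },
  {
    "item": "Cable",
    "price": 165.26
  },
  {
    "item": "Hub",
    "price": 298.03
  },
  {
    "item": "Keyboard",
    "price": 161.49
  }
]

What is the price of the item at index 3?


Array index 3 -> Keyboard
price = 161.49

ANSWER: 161.49


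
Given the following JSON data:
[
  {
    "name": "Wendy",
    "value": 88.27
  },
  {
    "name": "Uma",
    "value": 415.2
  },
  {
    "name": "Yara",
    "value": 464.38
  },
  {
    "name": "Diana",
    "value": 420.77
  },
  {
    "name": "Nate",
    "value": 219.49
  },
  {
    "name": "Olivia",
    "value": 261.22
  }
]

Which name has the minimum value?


Comparing values:
  Wendy: 88.27
  Uma: 415.2
  Yara: 464.38
  Diana: 420.77
  Nate: 219.49
  Olivia: 261.22
Minimum: Wendy (88.27)

ANSWER: Wendy


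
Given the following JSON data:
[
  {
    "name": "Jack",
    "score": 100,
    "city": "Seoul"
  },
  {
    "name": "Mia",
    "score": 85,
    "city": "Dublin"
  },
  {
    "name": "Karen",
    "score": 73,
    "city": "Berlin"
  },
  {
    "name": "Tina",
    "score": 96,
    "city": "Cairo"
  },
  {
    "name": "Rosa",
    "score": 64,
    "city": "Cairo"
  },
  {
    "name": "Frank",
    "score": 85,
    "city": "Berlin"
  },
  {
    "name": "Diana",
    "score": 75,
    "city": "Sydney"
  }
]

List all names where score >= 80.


Filtering records where score >= 80:
  Jack (score=100) -> YES
  Mia (score=85) -> YES
  Karen (score=73) -> no
  Tina (score=96) -> YES
  Rosa (score=64) -> no
  Frank (score=85) -> YES
  Diana (score=75) -> no


ANSWER: Jack, Mia, Tina, Frank


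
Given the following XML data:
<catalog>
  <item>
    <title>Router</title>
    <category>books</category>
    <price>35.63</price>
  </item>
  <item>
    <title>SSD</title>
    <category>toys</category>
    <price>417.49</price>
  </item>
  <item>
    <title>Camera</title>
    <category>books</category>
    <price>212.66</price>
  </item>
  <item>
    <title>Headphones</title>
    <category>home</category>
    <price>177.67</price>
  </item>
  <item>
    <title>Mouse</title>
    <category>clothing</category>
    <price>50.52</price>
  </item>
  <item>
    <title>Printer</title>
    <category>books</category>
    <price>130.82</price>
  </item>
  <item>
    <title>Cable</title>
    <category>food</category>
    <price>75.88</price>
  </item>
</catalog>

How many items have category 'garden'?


Scanning <item> elements for <category>garden</category>:
Count: 0

ANSWER: 0


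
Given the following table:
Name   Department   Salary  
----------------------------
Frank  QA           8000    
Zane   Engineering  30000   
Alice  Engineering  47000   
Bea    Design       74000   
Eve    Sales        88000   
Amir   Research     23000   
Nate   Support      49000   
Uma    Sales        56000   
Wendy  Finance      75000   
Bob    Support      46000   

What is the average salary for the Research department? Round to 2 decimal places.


Research department members:
  Amir: 23000
Sum = 23000
Count = 1
Average = 23000 / 1 = 23000.00

ANSWER: 23000.00
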